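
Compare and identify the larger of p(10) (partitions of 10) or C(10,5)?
C(10,5)

Solution: Pentagonal recurrence p(n) = p(n−1) + p(n−2) − p(n−5) − p(n−7) + …: p(10) = p(9) + p(8) − p(5) − p(3) = 30 + 22 − 7 − 3 = 42; C(10,5) = 252.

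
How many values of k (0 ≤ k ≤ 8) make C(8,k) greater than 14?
5
Row 8 is unimodal and symmetric about k=8/2. C(8,1)=8 ≤ 14; C(8,2)=28 > 14; by symmetry C(8,k) > 14 for k = 2..6. That's 6 - 2 + 1 = 5 values.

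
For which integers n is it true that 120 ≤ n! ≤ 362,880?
5, 6, 7, 8, 9

Solution: n! is strictly increasing; 5! = 120 and 9! = 362,880, so valid n = 5, 6, 7, 8, 9.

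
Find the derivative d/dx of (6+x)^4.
4(6+x)^3
Using the power rule: d/dx (6+x)^4 = 4(6+x)^{3}.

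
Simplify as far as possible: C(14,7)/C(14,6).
8/7

Explanation: C(n,k+1)/C(n,k) = (n−k)/(k+1). Here (14−6)/(6+1) = 8/7 = 8/7.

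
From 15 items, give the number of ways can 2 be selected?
C(15,2) = 15! / (2! × (15-2)!)
         = 15! / (2! × 13!)
         = 105

Answer: 105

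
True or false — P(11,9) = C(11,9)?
P(11,9) = 19,958,400 but C(11,9) = 55; they differ by a factor of 9! = 362880, so the statement does not hold.
Final answer: False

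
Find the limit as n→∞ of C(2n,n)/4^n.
0

Solution: C(2n,n) ~ 4^n/√(πn), so C(2n,n)/4^n ~ 1/√(πn) → 0.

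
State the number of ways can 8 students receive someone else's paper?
14,833

Explanation: Using D(n) = (n-1)[D(n-1) + D(n-2)]:
D(8) = (8-1) × [D(7) + D(6)]
      = 7 × [1854 + 265]
      = 7 × 2119
      = 14,833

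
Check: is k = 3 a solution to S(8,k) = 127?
S(8,3) = 3·S(7,3) + S(7,2) = 3·301 + 63 = 966, which does not equal 127.
Final answer: No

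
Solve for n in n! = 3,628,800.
10

Reasoning: n! is strictly increasing. 8! = 40,320, 9! = 362,880, 10! = 3,628,800 ✓. So n = 10.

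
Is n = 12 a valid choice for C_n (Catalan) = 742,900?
No

Reasoning: C_12 = C(24,12)/(12+1) = 2,704,156/13 = 208,012, which does not equal 742,900.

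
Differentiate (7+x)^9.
9(7+x)^8

Explanation: Using the power rule: d/dx (7+x)^9 = 9(7+x)^{8}.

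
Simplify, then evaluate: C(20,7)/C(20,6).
2

Reasoning: C(n,k+1)/C(n,k) = (n−k)/(k+1). Here (20−6)/(6+1) = 14/7 = 2.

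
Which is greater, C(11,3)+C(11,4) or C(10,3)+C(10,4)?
C(11,3)+C(11,4)

Explanation: First=495, Second=330.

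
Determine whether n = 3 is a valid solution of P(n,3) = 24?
No

Solution: P(3,3) = 3·2·1 = 6, which does not equal 24.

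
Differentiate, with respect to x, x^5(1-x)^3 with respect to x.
5x^4(1-x)^3 - 3x^5(1-x)^2

Working:
Product rule: 5x^{4}(1-x)^{3} + x^5·(-3)(1-x)^{2}.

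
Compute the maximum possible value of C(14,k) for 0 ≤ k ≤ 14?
3,432

Maximum at k = 7: C(14,7) = 3,432.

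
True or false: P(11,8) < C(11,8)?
False

P(11,8) = 6,652,800 and C(11,8) = 165; P(n,r) = r! × C(n,r) so P > C whenever r ≥ 2.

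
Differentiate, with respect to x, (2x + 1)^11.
Chain rule: 11(2x+1)^{10} × 2 = 22(2x+1)^{10}.

Answer: 22(2x + 1)^10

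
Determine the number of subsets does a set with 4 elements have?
16

Working:
Each element can be included or excluded: 2^4 = 16.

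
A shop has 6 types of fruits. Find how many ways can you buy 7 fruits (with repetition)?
792
Stars and bars: C(7+6-1, 7) = C(12, 7) = 792.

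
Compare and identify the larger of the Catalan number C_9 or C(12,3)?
C_9

Working:
C_9 = C(18,9)/(9+1) = 48,620/10 = 4,862; C(12,3) = 220.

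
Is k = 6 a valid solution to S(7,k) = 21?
S(7,6) = 6·S(6,6) + S(6,5) = 6·1 + 15 = 21, which equals 21.
Final answer: Yes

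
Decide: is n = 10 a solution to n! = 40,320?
No

Solution: 10! = 10·9! = 10·362,880 = 3,628,800, which does not equal 40,320.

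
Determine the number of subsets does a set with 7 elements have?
128

Solution: Each element can be included or excluded: 2^7 = 128.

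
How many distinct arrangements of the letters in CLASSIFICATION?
1,816,214,400

Working:
Word has 14 letters (C=2, L=1, A=2, S=2, I=3, F=1, T=1, O=1, N=1). Arrangements: 14!/Π(k!) = 1,816,214,400.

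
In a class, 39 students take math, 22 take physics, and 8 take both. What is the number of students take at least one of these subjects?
53

Solution: |A∪B| = |A|+|B|-|A∩B| = 39+22-8 = 53.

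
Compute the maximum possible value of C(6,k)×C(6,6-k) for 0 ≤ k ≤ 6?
400

Explanation: C(6,k)·C(6,6-k) = C(6,k)², maximised at the centre k = 3: C(6,3)² = 400.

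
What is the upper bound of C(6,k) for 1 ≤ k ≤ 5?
20

Solution: C(6,k) is maximised at the centre of the row: C(6,3) = 20.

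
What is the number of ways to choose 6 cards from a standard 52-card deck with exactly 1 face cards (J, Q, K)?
12 face cards and 40 non-face cards: C(12,1) × C(40,5) = 12 × 658,008 = 7,896,096.

Answer: 7,896,096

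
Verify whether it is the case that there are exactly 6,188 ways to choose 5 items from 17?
C(17,5) = 6,188.

Answer: True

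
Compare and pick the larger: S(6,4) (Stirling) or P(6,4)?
S(6,4) = 4·S(5,4) + S(5,3) = 4·10 + 25 = 65; P(6,4) = 360.

Answer: P(6,4)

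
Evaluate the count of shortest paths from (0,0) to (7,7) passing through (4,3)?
1,225
To (4,3): C(7,4)=35. From there: C(7,3)=35. Total: 1,225.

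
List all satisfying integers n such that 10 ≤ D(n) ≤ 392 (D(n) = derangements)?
5, 6
Using D(n) = (n−1)[D(n−1) + D(n−2)] with D(1)=0, D(2)=1: D(4)=9; D(5)=44; D(6)=265; D(7)=1,854. So valid n = 5, 6.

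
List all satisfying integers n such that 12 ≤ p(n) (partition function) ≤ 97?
7, 8, 9, 10, 11, 12

Explanation: Tabulating p(n) via p(n) = p(n−1) + p(n−2) − p(n−5) − p(n−7) + …: p(6)=11; p(7)=15; p(8)=22; p(9)=30; p(10)=42; p(11)=56; p(12)=77; p(13)=101. So valid n = 7, 8, 9, 10, 11, 12.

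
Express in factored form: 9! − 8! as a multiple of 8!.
9! − 8! = 9·8! − 8! = (9 − 1)·8! = 8 × 8! = 322,560.
Final answer: 8 × 8! = 322,560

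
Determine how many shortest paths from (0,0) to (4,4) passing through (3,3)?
40

Solution: To (3,3): C(6,3)=20. From there: C(2,1)=2. Total: 40.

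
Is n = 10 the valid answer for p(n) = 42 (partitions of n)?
Pentagonal recurrence p(n) = p(n−1) + p(n−2) − p(n−5) − p(n−7) + …: p(10) = p(9) + p(8) − p(5) − p(3) = 30 + 22 − 7 − 3 = 42, which equals 42.
Final answer: Yes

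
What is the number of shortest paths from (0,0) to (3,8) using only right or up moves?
165

Explanation: Choose 3 rights from 11 moves: C(11,3) = 165.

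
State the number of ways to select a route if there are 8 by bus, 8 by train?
16

Explanation: By the addition principle: 8 + 8 = 16.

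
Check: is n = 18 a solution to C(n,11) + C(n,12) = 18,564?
No

Solution: C(18,11) + C(18,12) = 31,824 + 18,564 = 50,388, which does not equal 18,564.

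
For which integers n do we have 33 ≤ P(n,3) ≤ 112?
P(4,3)=24; P(5,3)=60; P(6,3)=120. So valid n = 5.
Final answer: 5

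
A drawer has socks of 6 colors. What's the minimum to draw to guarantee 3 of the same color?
13

Solution: Worst case: 2 of each = 12. One more: 13.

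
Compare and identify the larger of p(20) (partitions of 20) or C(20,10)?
C(20,10)

Explanation: Pentagonal recurrence p(n) = p(n−1) + p(n−2) − p(n−5) − p(n−7) + …: p(20) = p(19) + p(18) − p(15) − p(13) + p(8) + p(5) = 490 + 385 − 176 − 101 + 22 + 7 = 627; C(20,10) = 184,756.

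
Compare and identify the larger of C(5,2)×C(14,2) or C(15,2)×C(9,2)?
C(15,2)×C(9,2)

Working:
C(5,2)×C(14,2)=910, C(15,2)×C(9,2)=3,780.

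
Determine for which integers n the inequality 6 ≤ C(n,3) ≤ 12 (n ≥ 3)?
5

Explanation: C(4,3)=4; C(5,3)=10; C(6,3)=20. So valid n = 5.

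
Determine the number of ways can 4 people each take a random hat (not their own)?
9

Working:
Using D(n) = (n-1)[D(n-1) + D(n-2)]:
D(4) = (4-1) × [D(3) + D(2)]
      = 3 × [2 + 1]
      = 3 × 3
      = 9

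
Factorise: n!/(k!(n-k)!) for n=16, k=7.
C(16,7) = 11,440

Solution: This is the binomial coefficient C(16,7) = 11,440.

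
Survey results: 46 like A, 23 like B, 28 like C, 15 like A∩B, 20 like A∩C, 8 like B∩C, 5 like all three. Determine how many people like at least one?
59

Explanation: |A∪B∪C| = 46+23+28-15-20-8+5 = 59.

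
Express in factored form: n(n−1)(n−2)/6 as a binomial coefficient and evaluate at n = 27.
C(n,3); C(27,3) = 2,925

Working:
n(n−1)(n−2)/6 = n!/(3!(n−3)!) = C(n,3). At n = 27: C(27,3) = 2,925.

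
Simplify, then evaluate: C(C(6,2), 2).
105

Explanation: C(6,2) = 15, then C(15, 2) = 105.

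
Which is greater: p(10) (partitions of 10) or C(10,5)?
C(10,5)

Working:
Pentagonal recurrence p(n) = p(n−1) + p(n−2) − p(n−5) − p(n−7) + …: p(10) = p(9) + p(8) − p(5) − p(3) = 30 + 22 − 7 − 3 = 42; C(10,5) = 252.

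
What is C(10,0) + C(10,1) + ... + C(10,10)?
1,024

Working:
Sum of binomial coefficients = 2^10 = 1,024.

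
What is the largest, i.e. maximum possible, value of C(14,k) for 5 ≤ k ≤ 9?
C(14,k) is maximised at the centre of the row: C(14,7) = 3,432.

Answer: 3,432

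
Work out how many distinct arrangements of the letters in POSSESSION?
75,600

Word has 10 letters (P=1, O=2, S=4, E=1, I=1, N=1). Arrangements: 10!/Π(k!) = 75,600.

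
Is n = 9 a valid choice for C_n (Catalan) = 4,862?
Yes

C_9 = C(18,9)/(9+1) = 48,620/10 = 4,862, which equals 4,862.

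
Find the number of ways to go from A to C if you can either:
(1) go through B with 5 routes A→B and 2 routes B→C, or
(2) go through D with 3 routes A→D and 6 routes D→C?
28

Route via B: 5×2=10. Route via D: 3×6=18. Total: 28.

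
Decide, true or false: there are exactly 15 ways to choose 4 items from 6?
True
C(6,4) = 15.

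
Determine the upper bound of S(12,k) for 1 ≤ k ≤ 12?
Row S(12,k) for k = 1..12 (via S(n,k) = k·S(n−1,k) + S(n−1,k−1)): 1, 2,047, 86,526, 611,501, 1,379,400, 1,323,652, 627,396, 159,027, 22,275, 1,705, 66, 1. The row is unimodal; maximum at k = 5: 1,379,400.

Answer: 1,379,400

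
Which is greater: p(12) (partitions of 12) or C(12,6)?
C(12,6)

Pentagonal recurrence p(n) = p(n−1) + p(n−2) − p(n−5) − p(n−7) + …: p(12) = p(11) + p(10) − p(7) − p(5) + p(0) = 56 + 42 − 15 − 7 + 1 = 77; C(12,6) = 924.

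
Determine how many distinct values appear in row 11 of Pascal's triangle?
6

Row 11 has entries C(11,0)..C(11,11); by symmetry C(11,k)=C(11,11-k), giving 6 distinct values.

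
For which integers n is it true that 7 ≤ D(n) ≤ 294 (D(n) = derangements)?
4, 5, 6
Using D(n) = (n−1)[D(n−1) + D(n−2)] with D(1)=0, D(2)=1: D(3)=2; D(4)=9; D(5)=44; D(6)=265; D(7)=1,854. So valid n = 4, 5, 6.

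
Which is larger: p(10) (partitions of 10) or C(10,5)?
Pentagonal recurrence p(n) = p(n−1) + p(n−2) − p(n−5) − p(n−7) + …: p(10) = p(9) + p(8) − p(5) − p(3) = 30 + 22 − 7 − 3 = 42; C(10,5) = 252.
Final answer: C(10,5)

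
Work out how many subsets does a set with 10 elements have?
1,024

Explanation: Each element can be included or excluded: 2^10 = 1,024.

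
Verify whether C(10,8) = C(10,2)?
Symmetry C(n,k) = C(n,n-k): C(10,8) = 45 and C(10,2) = 45. Both sides agree, so the statement holds.

Answer: True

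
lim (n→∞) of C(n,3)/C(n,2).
∞

C(n,3)/C(n,2) = (n-2)/3 → ∞ as n → ∞.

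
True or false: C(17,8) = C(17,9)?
True

Working:
C(17,8) = C(17,17-8) by the symmetry property; both equal 24,310.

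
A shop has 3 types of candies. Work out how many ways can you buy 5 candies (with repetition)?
21

Reasoning: Stars and bars: C(5+3-1, 5) = C(7, 5) = 21.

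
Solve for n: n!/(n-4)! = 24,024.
n!/(n-4)! = n×(n-1)×(n-2)×(n-3), a product of 4 consecutive integers ≈ (n−1.5)^4. 24,024^(1/4) + 1.5 ≈ 13.9; check n = 14: 14×13×12×11 = 24,024 ✓. So n = 14.
Final answer: 14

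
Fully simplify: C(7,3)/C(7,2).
5/3

Working:
C(n,k+1)/C(n,k) = (n−k)/(k+1). Here (7−2)/(2+1) = 5/3 = 5/3.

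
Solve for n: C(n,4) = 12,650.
25

Explanation: C(n,4) = n(n−1)(n−2)(n−3)/4! is increasing in n, and n(n−1)(n−2)(n−3) = 4!·12,650 = 303,600 ≈ (n−1.5)^4 gives n ≈ 25.0. Check: C(23,4) = 8,855, C(24,4) = 10,626, C(25,4) = 12,650 ✓. So n = 25.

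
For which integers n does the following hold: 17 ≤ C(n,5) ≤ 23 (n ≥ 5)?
7
C(6,5)=6; C(7,5)=21; C(8,5)=56. So valid n = 7.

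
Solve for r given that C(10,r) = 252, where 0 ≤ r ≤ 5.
C(10,r) is increasing for 0 ≤ r ≤ 5. Stepping up (C(10,r+1) = C(10,r)·(10−r)/(r+1)): C(10,1) = 10, C(10,2) = 45, C(10,3) = 120, C(10,4) = 210, C(10,5) = 252 ✓. So r = 5.
Final answer: 5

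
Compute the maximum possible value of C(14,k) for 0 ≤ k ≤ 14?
3,432

Solution: Maximum at k = 7: C(14,7) = 3,432.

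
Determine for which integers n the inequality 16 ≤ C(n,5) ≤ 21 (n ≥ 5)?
C(6,5)=6; C(7,5)=21; C(8,5)=56. So valid n = 7.
Final answer: 7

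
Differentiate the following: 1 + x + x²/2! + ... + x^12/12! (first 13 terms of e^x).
Differentiating term by term gives the first 12 terms of e^x.
Final answer: 1 + x + x²/2! + ... + x^11/11!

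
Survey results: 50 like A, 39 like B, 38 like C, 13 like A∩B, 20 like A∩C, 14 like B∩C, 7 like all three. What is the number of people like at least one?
87

Solution: |A∪B∪C| = 50+39+38-13-20-14+7 = 87.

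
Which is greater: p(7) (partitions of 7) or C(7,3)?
Pentagonal recurrence p(n) = p(n−1) + p(n−2) − p(n−5) − p(n−7) + …: p(7) = p(6) + p(5) − p(2) − p(0) = 11 + 7 − 2 − 1 = 15; C(7,3) = 35.
Final answer: C(7,3)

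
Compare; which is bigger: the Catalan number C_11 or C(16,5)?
C_11

Solution: C_11 = C(22,11)/(11+1) = 705,432/12 = 58,786; C(16,5) = 4,368.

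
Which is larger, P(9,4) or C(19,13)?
P(9,4)=3,024, C(19,13)=27,132.

Answer: C(19,13)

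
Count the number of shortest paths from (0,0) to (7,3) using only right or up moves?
Choose 7 rights from 10 moves: C(10,7) = 120.

Answer: 120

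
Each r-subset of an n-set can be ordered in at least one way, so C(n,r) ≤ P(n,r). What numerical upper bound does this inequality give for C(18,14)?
P(18,14) = 18·17·16·15·14·13·12·11·10·9·8·7·6·5 = 266,765,571,072,000, so C(18,14) ≤ 266,765,571,072,000. (The bound is loose by a factor of 14! = 87,178,291,200: C(18,14) = 266,765,571,072,000/87,178,291,200 = 3,060.)

Answer: 266,765,571,072,000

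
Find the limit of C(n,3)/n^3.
1/6

Working:
C(n,3) ≈ n^3/3! for large n. Limit = 1/3! = 1/6.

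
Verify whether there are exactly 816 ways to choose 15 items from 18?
True

Working:
C(18,15) = 816.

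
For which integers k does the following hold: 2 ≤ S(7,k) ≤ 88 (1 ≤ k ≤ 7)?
2, 6
S(7,1)=1; S(7,2)=63; S(7,3)=301; S(7,4)=350; S(7,5)=140; S(7,6)=21; S(7,7)=1. So valid k = 2, 6.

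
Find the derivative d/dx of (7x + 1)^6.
42(7x + 1)^5

Chain rule: 6(7x+1)^{5} × 7 = 42(7x+1)^{5}.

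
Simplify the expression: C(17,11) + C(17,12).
18,564

Reasoning: By Pascal's identity: C(18,12) = 18,564.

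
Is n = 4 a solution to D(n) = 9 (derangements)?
D(4) = (4-1)·[D(3) + D(2)] = 3·[2 + 1] = 9, which equals 9.

Answer: Yes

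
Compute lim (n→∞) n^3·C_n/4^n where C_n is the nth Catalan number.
∞
C_n ~ 4^n/(n^(3/2)√π), so n^3·C_n/4^n ~ n^(3 − 3/2)/√π → ∞.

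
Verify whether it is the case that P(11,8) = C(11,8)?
P(11,8) = 6,652,800 but C(11,8) = 165; they differ by a factor of 8! = 40320, so the statement does not hold.
Final answer: False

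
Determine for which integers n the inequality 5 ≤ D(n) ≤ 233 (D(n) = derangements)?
4, 5

Explanation: Using D(n) = (n−1)[D(n−1) + D(n−2)] with D(1)=0, D(2)=1: D(3)=2; D(4)=9; D(5)=44; D(6)=265. So valid n = 4, 5.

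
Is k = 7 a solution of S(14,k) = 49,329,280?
Yes

Explanation: S(14,7) = 7·S(13,7) + S(13,6) = 7·5,715,424 + 9,321,312 = 49,329,280, which equals 49,329,280.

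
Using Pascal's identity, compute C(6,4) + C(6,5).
21
C(6,4) + C(6,5) = C(7,5) = 21.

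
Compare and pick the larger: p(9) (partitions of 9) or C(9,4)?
C(9,4)

Reasoning: Pentagonal recurrence p(n) = p(n−1) + p(n−2) − p(n−5) − p(n−7) + …: p(9) = p(8) + p(7) − p(4) − p(2) = 22 + 15 − 5 − 2 = 30; C(9,4) = 126.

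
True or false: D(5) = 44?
True
Derangements of 5 elements: D(5) = (5-1)·[D(4) + D(3)] = 4·[9 + 2] = 44.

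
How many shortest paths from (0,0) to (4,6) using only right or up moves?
210

Solution: Choose 4 rights from 10 moves: C(10,4) = 210.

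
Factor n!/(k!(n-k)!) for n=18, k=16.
This is the binomial coefficient C(18,16) = 153.
Final answer: C(18,16) = 153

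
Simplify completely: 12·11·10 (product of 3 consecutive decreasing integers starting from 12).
This is P(12,3) = 12!/(9)! = 1,320.

Answer: 1,320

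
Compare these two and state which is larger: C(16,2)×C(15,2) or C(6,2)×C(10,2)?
C(16,2)×C(15,2)

Working:
C(16,2)×C(15,2)=12,600, C(6,2)×C(10,2)=675.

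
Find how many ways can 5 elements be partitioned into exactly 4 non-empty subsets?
10
This equals S(5,4), the Stirling number of the 2nd kind.
Using the Stirling recurrence: S(n,k) = k·S(n-1,k) + S(n-1,k-1)
S(5,4) = 4·S(4,4) + S(4,3)
         = 4·1 + 6
         = 4 + 6
         = 10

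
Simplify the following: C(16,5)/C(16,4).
12/5

Explanation: C(n,k+1)/C(n,k) = (n−k)/(k+1). Here (16−4)/(4+1) = 12/5 = 12/5.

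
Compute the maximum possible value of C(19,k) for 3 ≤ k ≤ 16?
C(19,k) is maximised at the centre of the row: C(19,9) = 92,378.

Answer: 92,378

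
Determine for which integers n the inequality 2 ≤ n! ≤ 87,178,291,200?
2, 3, 4, 5, 6, 7, 8, 9, 10, 11, 12, 13, 14

Reasoning: n! is strictly increasing; 2! = 2 and 14! = 87,178,291,200, so valid n = 2, 3, 4, 5, 6, 7, 8, 9, 10, 11, 12, 13, 14.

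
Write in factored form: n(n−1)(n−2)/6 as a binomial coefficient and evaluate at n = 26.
C(n,3); C(26,3) = 2,600

Explanation: n(n−1)(n−2)/6 = n!/(3!(n−3)!) = C(n,3). At n = 26: C(26,3) = 2,600.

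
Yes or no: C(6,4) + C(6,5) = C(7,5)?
Yes
Pascal's identity: LHS = 15 + 6 = 21; RHS = C(7,5) = 21. Both sides agree, so the statement holds.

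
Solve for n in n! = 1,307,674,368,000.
15

Solution: n! is strictly increasing. 13! = 6,227,020,800, 14! = 87,178,291,200, 15! = 1,307,674,368,000 ✓. So n = 15.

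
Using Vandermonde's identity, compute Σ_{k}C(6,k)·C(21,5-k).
= C(6+21,5) = C(27,5) = 80,730.
Final answer: 80,730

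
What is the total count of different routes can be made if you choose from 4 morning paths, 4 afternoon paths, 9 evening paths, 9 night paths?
1,296

By the multiplication principle: 4 × 4 × 9 × 9 = 1,296.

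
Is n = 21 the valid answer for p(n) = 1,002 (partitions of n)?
Pentagonal recurrence p(n) = p(n−1) + p(n−2) − p(n−5) − p(n−7) + …: p(21) = p(20) + p(19) − p(16) − p(14) + p(9) + p(6) = 627 + 490 − 231 − 135 + 30 + 11 = 792, which does not equal 1,002.

Answer: No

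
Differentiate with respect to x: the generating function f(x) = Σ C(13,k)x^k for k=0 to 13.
Σ k·C(13,k)x^(k-1) for k=1 to 13

Term-by-term differentiation gives Σ k·C(13,k)x^{k-1} for k=1 to 13.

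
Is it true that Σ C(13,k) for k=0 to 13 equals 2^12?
Binomial theorem: Σ C(13,k) = (1+1)^13 = 2^13 = 8,192; RHS 2^12 = 4,096.

Answer: False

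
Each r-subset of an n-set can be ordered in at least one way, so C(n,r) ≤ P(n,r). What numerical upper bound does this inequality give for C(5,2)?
20

Solution: P(5,2) = 5·4 = 20, so C(5,2) ≤ 20. (The bound is loose by a factor of 2! = 2: C(5,2) = 20/2 = 10.)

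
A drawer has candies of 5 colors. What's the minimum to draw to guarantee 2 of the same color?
6

Worst case: 1 of each = 5. One more: 6.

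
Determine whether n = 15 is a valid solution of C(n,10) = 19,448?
No
C(15,10) = 15·14·13·12·11·10·9·8·7·6/10! = 10,897,286,400/3,628,800 = 3,003, which does not equal 19,448.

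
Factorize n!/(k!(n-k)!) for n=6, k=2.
C(6,2) = 15

Reasoning: This is the binomial coefficient C(6,2) = 15.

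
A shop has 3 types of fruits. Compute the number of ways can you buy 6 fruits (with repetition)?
Stars and bars: C(6+3-1, 6) = C(8, 6) = 28.
Final answer: 28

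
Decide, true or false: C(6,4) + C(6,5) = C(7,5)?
Pascal's identity: LHS = 15 + 6 = 21; RHS = C(7,5) = 21. Both sides agree, so the statement holds.

Answer: True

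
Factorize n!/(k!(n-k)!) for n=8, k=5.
This is the binomial coefficient C(8,5) = 56.

Answer: C(8,5) = 56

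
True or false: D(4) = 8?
False

Reasoning: Derangements of 4 elements: D(4) = (4-1)·[D(3) + D(2)] = 3·[2 + 1] = 9.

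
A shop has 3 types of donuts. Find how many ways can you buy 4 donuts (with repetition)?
15

Stars and bars: C(4+3-1, 4) = C(6, 4) = 15.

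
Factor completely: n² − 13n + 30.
Seek roots whose sum is 13 and product is 30: (3, 10). So n² − 13n + 30 = (n − 3)(n − 10).

Answer: (n − 3)(n − 10)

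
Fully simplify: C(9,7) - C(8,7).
28

Solution: C(9,7) - C(8,7) = C(8,6) = 28.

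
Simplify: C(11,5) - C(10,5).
210

Working:
C(11,5) - C(10,5) = C(10,4) = 210.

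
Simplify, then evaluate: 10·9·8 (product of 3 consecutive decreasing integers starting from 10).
720

Solution: This is P(10,3) = 10!/(7)! = 720.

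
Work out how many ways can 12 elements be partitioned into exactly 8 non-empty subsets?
159,027

Reasoning: This equals S(12,8), the Stirling number of the 2nd kind.
Using the Stirling recurrence: S(n,k) = k·S(n-1,k) + S(n-1,k-1)
S(12,8) = 8·S(11,8) + S(11,7)
         = 8·11880 + 63987
         = 95040 + 63987
         = 159,027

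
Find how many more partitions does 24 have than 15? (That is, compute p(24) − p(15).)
1,399

Reasoning: Pentagonal recurrence p(n) = p(n−1) + p(n−2) − p(n−5) − p(n−7) + …: p(24) = p(23) + p(22) − p(19) − p(17) + p(12) + p(9) − p(2) = 1,255 + 1,002 − 490 − 297 + 77 + 30 − 2 = 1,575.
p(15) = p(14) + p(13) − p(10) − p(8) + p(3) + p(0) = 135 + 101 − 42 − 22 + 3 + 1 = 176.
Difference = 1,575 − 176 = 1,399.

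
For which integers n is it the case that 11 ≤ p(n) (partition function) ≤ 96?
6, 7, 8, 9, 10, 11, 12

Reasoning: Tabulating p(n) via p(n) = p(n−1) + p(n−2) − p(n−5) − p(n−7) + …: p(5)=7; p(6)=11; p(7)=15; p(8)=22; p(9)=30; p(10)=42; p(11)=56; p(12)=77; p(13)=101. So valid n = 6, 7, 8, 9, 10, 11, 12.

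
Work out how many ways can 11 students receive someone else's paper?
14,684,570

Working:
Using D(n) = (n-1)[D(n-1) + D(n-2)]:
D(11) = (11-1) × [D(10) + D(9)]
      = 10 × [1334961 + 133496]
      = 10 × 1468457
      = 14,684,570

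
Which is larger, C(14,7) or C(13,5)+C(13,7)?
C(14,7)

Solution: C(14,7)=3,432; C(13,5)+C(13,7)=1,287+1,716=3,003.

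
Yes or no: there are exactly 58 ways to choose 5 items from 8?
No

Working:
C(8,5) = 56 ≠ 58.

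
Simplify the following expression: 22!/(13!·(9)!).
497,420

This is C(22,13) = 497,420.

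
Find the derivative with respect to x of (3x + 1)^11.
Chain rule: 11(3x+1)^{10} × 3 = 33(3x+1)^{10}.
Final answer: 33(3x + 1)^10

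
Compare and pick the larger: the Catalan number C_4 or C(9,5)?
C(9,5)

Explanation: C_4 = C(8,4)/(4+1) = 70/5 = 14; C(9,5) = 126.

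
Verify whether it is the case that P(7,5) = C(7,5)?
False
P(7,5) = 2,520 but C(7,5) = 21; they differ by a factor of 5! = 120, so the statement does not hold.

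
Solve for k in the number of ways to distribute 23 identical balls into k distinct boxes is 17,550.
5
Stars and bars: the count is C(23+k−1, k−1), increasing in k. k=3: C(25,2) = 300, k=4: C(26,3) = 2,600, k=5: C(27,4) = 17,550 ✓. So k = 5.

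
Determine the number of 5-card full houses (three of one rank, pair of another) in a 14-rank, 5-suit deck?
18,200

Reasoning: Triple rank: 14. Triple suits: C(5,3)=10. Pair rank: 13. Pair suits: C(5,2)=10. Total: 18,200.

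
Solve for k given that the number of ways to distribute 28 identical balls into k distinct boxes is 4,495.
4

Reasoning: Stars and bars: the count is C(28+k−1, k−1), increasing in k. k=2: C(29,1) = 29, k=3: C(30,2) = 435, k=4: C(31,3) = 4,495 ✓. So k = 4.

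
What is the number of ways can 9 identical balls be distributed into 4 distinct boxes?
C(9+4-1, 4-1) = C(12, 3) = 220.

Answer: 220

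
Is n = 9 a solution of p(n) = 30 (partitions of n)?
Pentagonal recurrence p(n) = p(n−1) + p(n−2) − p(n−5) − p(n−7) + …: p(9) = p(8) + p(7) − p(4) − p(2) = 22 + 15 − 5 − 2 = 30, which equals 30.

Answer: Yes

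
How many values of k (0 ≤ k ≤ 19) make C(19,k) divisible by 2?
12
Checking C(19,k) mod 2 for k = 0..19: divisible at k = 4, 5, 6, 7, 8, 9, 10, 11, 12, 13, 14, 15. That's 12 values.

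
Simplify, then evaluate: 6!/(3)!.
120

This equals 6×5×4 = 120.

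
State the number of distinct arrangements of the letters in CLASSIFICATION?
1,816,214,400

Reasoning: Word has 14 letters (C=2, L=1, A=2, S=2, I=3, F=1, T=1, O=1, N=1). Arrangements: 14!/Π(k!) = 1,816,214,400.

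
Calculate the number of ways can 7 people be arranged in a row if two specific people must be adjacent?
1,440

Solution: Treat pair as unit: (7-1)! arrangements × 2 internal orders = 1,440.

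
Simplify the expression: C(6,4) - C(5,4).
10
C(6,4) - C(5,4) = C(5,3) = 10.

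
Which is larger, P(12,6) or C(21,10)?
P(12,6)=665,280, C(21,10)=352,716.
Final answer: P(12,6)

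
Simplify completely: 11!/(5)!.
332,640
This equals 11×10×...×6 = 332,640.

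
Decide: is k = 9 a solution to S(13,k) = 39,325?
No

Working:
S(13,9) = 9·S(12,9) + S(12,8) = 9·22,275 + 159,027 = 359,502, which does not equal 39,325.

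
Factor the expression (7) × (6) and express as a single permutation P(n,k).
P(7,2) = 7!/(5)!

Reasoning: Product of 2 consecutive descending integers starting at 7: P(7,2) = 7!/5! = 42.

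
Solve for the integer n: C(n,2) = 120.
C(n,2) = n(n−1)/2! is increasing in n, and n(n−1) = 2!·120 = 240 ≈ (n−0.5)^2 gives n ≈ 16.0. Check: C(14,2) = 91, C(15,2) = 105, C(16,2) = 120 ✓. So n = 16.
Final answer: 16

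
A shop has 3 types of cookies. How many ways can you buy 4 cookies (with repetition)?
Stars and bars: C(4+3-1, 4) = C(6, 4) = 15.

Answer: 15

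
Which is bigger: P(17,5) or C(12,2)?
P(17,5)

Working:
P(17,5)=742,560, C(12,2)=66.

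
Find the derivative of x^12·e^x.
Product rule: d/dx[x^12]·e^x + x^12·d/dx[e^x] = 12x^{11}e^x + x^12e^x.
Final answer: (12x^11 + x^12)e^x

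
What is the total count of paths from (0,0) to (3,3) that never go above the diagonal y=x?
5

Explanation: Counted by the Catalan number C_3: C_3 = C(6,3)/(3+1) = 20/4 = 5.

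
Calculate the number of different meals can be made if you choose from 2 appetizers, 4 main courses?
8

Solution: By the multiplication principle: 2 × 4 = 8.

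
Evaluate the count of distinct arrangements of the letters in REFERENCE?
7,560

Working:
Word has 9 letters (R=2, E=4, F=1, N=1, C=1). Arrangements: 9!/Π(k!) = 7,560.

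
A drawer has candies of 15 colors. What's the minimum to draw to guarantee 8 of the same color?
106

Solution: Worst case: 7 of each = 105. One more: 106.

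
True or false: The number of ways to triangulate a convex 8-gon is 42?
Triangulations of a convex 8-gon are counted by the Catalan number C_6: C_6 = C(12,6)/(6+1) = 924/7 = 132.

Answer: False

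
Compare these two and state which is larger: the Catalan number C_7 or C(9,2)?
C_7

Reasoning: C_7 = C(14,7)/(7+1) = 3,432/8 = 429; C(9,2) = 36.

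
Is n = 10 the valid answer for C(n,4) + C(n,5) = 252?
C(10,4) + C(10,5) = 210 + 252 = 462, which does not equal 252.
Final answer: No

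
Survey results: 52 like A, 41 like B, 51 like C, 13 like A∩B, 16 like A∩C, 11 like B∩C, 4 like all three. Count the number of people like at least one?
108

|A∪B∪C| = 52+41+51-13-16-11+4 = 108.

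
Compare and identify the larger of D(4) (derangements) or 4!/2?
4!/2

Solution: D(4) = (4-1)·[D(3) + D(2)] = 3·[2 + 1] = 9; 4!/2 = 24/2 = 12.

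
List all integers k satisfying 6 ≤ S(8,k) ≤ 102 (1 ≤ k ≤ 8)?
7

S(8,1)=1; S(8,2)=127; S(8,3)=966; S(8,4)=1,701; S(8,5)=1,050; S(8,6)=266; S(8,7)=28; S(8,8)=1. So valid k = 7.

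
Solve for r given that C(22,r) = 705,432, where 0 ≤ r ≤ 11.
11

Reasoning: C(22,r) is increasing for 0 ≤ r ≤ 11. Stepping up (C(22,r+1) = C(22,r)·(22−r)/(r+1)): C(22,1) = 22, C(22,2) = 231, C(22,3) = 1,540, C(22,4) = 7,315, C(22,5) = 26,334, C(22,6) = 74,613, C(22,7) = 170,544, C(22,8) = 319,770, C(22,9) = 497,420, C(22,10) = 646,646, C(22,11) = 705,432 ✓. So r = 11.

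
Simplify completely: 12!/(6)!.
This equals 12×11×...×7 = 665,280.

Answer: 665,280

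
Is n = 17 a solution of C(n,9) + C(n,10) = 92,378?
C(17,9) + C(17,10) = 24,310 + 19,448 = 43,758, which does not equal 92,378.

Answer: No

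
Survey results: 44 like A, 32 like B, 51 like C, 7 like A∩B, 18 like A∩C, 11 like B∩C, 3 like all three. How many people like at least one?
94

Solution: |A∪B∪C| = 44+32+51-7-18-11+3 = 94.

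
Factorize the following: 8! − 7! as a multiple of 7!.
7 × 7! = 35,280

8! − 7! = 8·7! − 7! = (8 − 1)·7! = 7 × 7! = 35,280.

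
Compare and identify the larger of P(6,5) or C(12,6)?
C(12,6)

Working:
P(6,5)=720, C(12,6)=924.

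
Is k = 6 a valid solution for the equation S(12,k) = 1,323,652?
Yes

Reasoning: S(12,6) = 6·S(11,6) + S(11,5) = 6·179,487 + 246,730 = 1,323,652, which equals 1,323,652.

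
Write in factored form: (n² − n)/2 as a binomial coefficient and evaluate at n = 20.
C(n,2); C(20,2) = 190

Working:
(n² − n)/2 = n(n−1)/2 = C(n,2). At n = 20: C(20,2) = 190.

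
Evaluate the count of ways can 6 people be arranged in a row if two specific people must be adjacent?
Treat pair as unit: (6-1)! arrangements × 2 internal orders = 240.
Final answer: 240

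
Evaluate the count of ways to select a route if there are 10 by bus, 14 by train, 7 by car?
31

Explanation: By the addition principle: 10 + 14 + 7 = 31.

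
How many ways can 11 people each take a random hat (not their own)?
14,684,570
Using D(n) = (n-1)[D(n-1) + D(n-2)]:
D(11) = (11-1) × [D(10) + D(9)]
      = 10 × [1334961 + 133496]
      = 10 × 1468457
      = 14,684,570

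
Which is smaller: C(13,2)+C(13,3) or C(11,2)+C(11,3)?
C(11,2)+C(11,3)

Solution: First=364, Second=220.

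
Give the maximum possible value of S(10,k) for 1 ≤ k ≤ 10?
42,525

Reasoning: Row S(10,k) for k = 1..10 (via S(n,k) = k·S(n−1,k) + S(n−1,k−1)): 1, 511, 9,330, 34,105, 42,525, 22,827, 5,880, 750, 45, 1. The row is unimodal; maximum at k = 5: 42,525.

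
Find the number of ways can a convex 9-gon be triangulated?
429

Reasoning: Using the Catalan number formula: C_n = C(2n, n) / (n+1)
C_7 = C(14, 7) / (7+1)
     = 3432 / 8
     = 429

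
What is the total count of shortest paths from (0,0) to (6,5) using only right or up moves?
462

Solution: Choose 6 rights from 11 moves: C(11,6) = 462.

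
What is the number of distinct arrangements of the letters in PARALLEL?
3,360

Explanation: Word has 8 letters (P=1, A=2, R=1, L=3, E=1). Arrangements: 8!/Π(k!) = 3,360.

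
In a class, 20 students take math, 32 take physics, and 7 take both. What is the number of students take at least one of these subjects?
45

Reasoning: |A∪B| = |A|+|B|-|A∩B| = 20+32-7 = 45.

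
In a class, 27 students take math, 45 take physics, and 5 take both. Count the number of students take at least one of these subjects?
|A∪B| = |A|+|B|-|A∩B| = 27+45-5 = 67.

Answer: 67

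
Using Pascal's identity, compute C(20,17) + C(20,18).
1,330

Solution: C(20,17) + C(20,18) = C(21,18) = 1,330.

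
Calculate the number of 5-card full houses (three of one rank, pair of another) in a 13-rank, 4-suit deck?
3,744

Triple rank: 13. Triple suits: C(4,3)=4. Pair rank: 12. Pair suits: C(4,2)=6. Total: 3,744.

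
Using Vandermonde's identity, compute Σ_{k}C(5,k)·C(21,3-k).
2,600

Working:
= C(5+21,3) = C(26,3) = 2,600.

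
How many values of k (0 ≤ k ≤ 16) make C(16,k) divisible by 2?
15

Reasoning: Checking C(16,k) mod 2 for k = 0..16: divisible at k = 1, 2, 3, 4, 5, 6, 7, 8, 9, 10, 11, 12, 13, 14, 15. That's 15 values.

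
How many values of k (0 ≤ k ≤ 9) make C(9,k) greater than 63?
4

Row 9 is unimodal and symmetric about k=9/2. C(9,2)=36 ≤ 63; C(9,3)=84 > 63; by symmetry C(9,k) > 63 for k = 3..6. That's 6 - 3 + 1 = 4 values.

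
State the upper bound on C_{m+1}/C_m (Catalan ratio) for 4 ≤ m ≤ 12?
25/7

C_{m+1}/C_m = 2(2m+1)/(m+2), which increases with m. Maximum at m = 12: 2·25/14 = 25/7.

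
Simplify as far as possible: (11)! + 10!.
43,545,600

Solution: (11)! + 10! = (11)·10! + 10! = (11+1)·10! = 12·10! = 43,545,600.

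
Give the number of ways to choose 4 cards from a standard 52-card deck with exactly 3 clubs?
11,154

Working:
13 clubs and 39 non-clubs: C(13,3) × C(39,1) = 286 × 39 = 11,154.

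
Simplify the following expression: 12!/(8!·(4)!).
495

Solution: This is C(12,8) = 495.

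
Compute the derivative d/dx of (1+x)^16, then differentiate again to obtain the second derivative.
240(1+x)^14

Reasoning: First derivative: 16(1+x)^{15}. Second derivative: 16·15·(1+x)^{14} = 240(1+x)^{14}.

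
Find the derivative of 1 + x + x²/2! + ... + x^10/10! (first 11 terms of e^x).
1 + x + x²/2! + ... + x^9/9!

Explanation: Differentiating term by term gives the first 10 terms of e^x.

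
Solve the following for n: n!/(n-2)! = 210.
15

Solution: n!/(n-2)! = n×(n-1), a product of 2 consecutive integers ≈ (n−0.5)^2. 210^(1/2) + 0.5 ≈ 15.0; check n = 15: 15×14 = 210 ✓. So n = 15.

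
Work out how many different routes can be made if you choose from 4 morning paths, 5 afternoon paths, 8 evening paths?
160

Working:
By the multiplication principle: 4 × 5 × 8 = 160.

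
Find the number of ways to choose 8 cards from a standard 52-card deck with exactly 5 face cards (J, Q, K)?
7,824,960

Reasoning: 12 face cards and 40 non-face cards: C(12,5) × C(40,3) = 792 × 9,880 = 7,824,960.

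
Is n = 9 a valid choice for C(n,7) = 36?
Yes

Solution: C(9,7) = 9·8·7·6·5·4·3/7! = 181,440/5,040 = 36, which equals 36.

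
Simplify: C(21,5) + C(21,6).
By Pascal's identity: C(22,6) = 74,613.

Answer: 74,613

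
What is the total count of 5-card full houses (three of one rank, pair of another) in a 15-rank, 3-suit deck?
630

Solution: Triple rank: 15. Triple suits: C(3,3)=1. Pair rank: 14. Pair suits: C(3,2)=3. Total: 630.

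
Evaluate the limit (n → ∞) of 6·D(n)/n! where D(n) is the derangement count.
6/e

Solution: D(n)/n! → 1/e, so 6·D(n)/n! → 6/e.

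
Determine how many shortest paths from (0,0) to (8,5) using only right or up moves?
1,287

Reasoning: Choose 8 rights from 13 moves: C(13,8) = 1,287.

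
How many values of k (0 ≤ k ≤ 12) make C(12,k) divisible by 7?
1

Checking C(12,k) mod 7 for k = 0..12: divisible at k = 6. That's 1 values.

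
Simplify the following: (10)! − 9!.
3,265,920

Solution: (10)! − 9! = (10)·9! − 9! = (10−1)·9! = 9·9! = 3,265,920.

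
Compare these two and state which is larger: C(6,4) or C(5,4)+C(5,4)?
C(6,4)
C(6,4)=15; C(5,4)+C(5,4)=5+5=10.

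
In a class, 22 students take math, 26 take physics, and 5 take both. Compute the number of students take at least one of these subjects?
|A∪B| = |A|+|B|-|A∩B| = 22+26-5 = 43.

Answer: 43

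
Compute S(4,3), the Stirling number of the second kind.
6

Working:
Using the Stirling recurrence: S(n,k) = k·S(n-1,k) + S(n-1,k-1)
S(4,3) = 3·S(3,3) + S(3,2)
         = 3·1 + 3
         = 3 + 3
         = 6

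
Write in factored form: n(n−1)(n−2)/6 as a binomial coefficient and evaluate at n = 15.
C(n,3); C(15,3) = 455
n(n−1)(n−2)/6 = n!/(3!(n−3)!) = C(n,3). At n = 15: C(15,3) = 455.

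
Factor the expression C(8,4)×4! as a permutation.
P(8,4)

Working:
C(8,4)×4! = [8!/(4!(4)!)]×4! = 8!/(4)! = P(8,4) = 1,680.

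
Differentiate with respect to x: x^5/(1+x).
(5x^4(1+x) - x^5)/(1+x)²
Quotient rule: [5x^{4}(1+x) - x^5]/(1+x)².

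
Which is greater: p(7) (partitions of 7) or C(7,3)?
C(7,3)

Working:
Pentagonal recurrence p(n) = p(n−1) + p(n−2) − p(n−5) − p(n−7) + …: p(7) = p(6) + p(5) − p(2) − p(0) = 11 + 7 − 2 − 1 = 15; C(7,3) = 35.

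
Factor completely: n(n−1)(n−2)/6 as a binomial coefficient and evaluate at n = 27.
C(n,3); C(27,3) = 2,925

Explanation: n(n−1)(n−2)/6 = n!/(3!(n−3)!) = C(n,3). At n = 27: C(27,3) = 2,925.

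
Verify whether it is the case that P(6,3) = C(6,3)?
False
P(6,3) = 120 but C(6,3) = 20; they differ by a factor of 3! = 6, so the statement does not hold.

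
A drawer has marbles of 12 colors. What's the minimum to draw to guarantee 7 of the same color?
73

Working:
Worst case: 6 of each = 72. One more: 73.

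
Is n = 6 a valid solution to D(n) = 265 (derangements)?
Yes

Explanation: D(6) = (6-1)·[D(5) + D(4)] = 5·[44 + 9] = 265, which equals 265.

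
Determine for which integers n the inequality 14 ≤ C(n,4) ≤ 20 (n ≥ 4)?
6

Reasoning: C(5,4)=5; C(6,4)=15; C(7,4)=35. So valid n = 6.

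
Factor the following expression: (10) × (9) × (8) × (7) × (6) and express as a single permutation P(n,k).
P(10,5) = 10!/(5)!
Product of 5 consecutive descending integers starting at 10: P(10,5) = 10!/5! = 30,240.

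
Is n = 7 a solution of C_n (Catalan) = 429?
Yes

Solution: C_7 = C(14,7)/(7+1) = 3,432/8 = 429, which equals 429.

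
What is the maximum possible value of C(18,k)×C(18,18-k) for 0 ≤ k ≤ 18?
2,363,904,400

Reasoning: C(18,k)·C(18,18-k) = C(18,k)², maximised at the centre k = 9: C(18,9)² = 2,363,904,400.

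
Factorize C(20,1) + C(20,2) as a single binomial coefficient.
By Pascal's identity: C(20,1) + C(20,2) = C(21,2) = 210.
Final answer: C(21,2)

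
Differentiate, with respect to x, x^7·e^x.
(7x^6 + x^7)e^x

Product rule: d/dx[x^7]·e^x + x^7·d/dx[e^x] = 7x^{6}e^x + x^7e^x.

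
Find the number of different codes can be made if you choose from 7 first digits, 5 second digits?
35

Reasoning: By the multiplication principle: 7 × 5 = 35.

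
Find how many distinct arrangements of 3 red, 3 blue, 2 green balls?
560
Multinomial: 8!/(3! × 3! × 2!) = 560.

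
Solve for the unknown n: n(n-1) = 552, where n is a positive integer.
n² − n − 552 = 0, so n = (1 ± √(1 + 4·552))/2 = (1 ± √2,209)/2 = (1 ± 47)/2, i.e. n = 24 or n = -23. Taking the positive root, n = 24 (check: 24×23 = 552).

Answer: 24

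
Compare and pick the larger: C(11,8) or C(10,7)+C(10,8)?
Equal

Solution: By Pascal's identity: C(11,8) = C(10,7)+C(10,8) = 165. Equal.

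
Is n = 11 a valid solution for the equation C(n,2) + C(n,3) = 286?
C(11,2) + C(11,3) = 55 + 165 = 220, which does not equal 286.
Final answer: No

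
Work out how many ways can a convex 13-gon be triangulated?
Using the Catalan number formula: C_n = C(2n, n) / (n+1)
C_11 = C(22, 11) / (11+1)
     = 705432 / 12
     = 58,786
Final answer: 58,786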